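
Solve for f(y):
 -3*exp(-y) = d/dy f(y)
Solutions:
 f(y) = C1 + 3*exp(-y)


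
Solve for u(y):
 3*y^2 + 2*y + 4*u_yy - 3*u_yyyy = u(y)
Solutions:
 u(y) = C1*exp(-y) + C2*exp(y) + C3*exp(-sqrt(3)*y/3) + C4*exp(sqrt(3)*y/3) + 3*y^2 + 2*y + 24


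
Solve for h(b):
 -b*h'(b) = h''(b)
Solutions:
 h(b) = C1 + C2*erf(sqrt(2)*b/2)


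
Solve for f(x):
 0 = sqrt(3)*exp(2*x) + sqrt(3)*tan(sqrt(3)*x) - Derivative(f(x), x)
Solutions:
 f(x) = C1 + sqrt(3)*exp(2*x)/2 - log(cos(sqrt(3)*x))


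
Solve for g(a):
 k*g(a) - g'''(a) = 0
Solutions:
 g(a) = C1*exp(a*k^(1/3)) + C2*exp(a*k^(1/3)*(-1 + sqrt(3)*I)/2) + C3*exp(-a*k^(1/3)*(1 + sqrt(3)*I)/2)


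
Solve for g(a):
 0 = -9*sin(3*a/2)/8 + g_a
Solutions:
 g(a) = C1 - 3*cos(3*a/2)/4


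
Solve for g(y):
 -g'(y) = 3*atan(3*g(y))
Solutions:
 Integral(1/atan(3*_y), (_y, g(y))) = C1 - 3*y


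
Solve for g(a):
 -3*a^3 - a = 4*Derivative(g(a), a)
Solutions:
 g(a) = C1 - 3*a^4/16 - a^2/8


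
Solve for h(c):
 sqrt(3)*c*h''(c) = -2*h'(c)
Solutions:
 h(c) = C1 + C2*c^(1 - 2*sqrt(3)/3)


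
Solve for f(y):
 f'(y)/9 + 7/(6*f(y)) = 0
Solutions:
 f(y) = -sqrt(C1 - 21*y)
 f(y) = sqrt(C1 - 21*y)


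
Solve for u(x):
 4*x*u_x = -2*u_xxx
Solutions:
 u(x) = C1 + Integral(C2*airyai(-2^(1/3)*x) + C3*airybi(-2^(1/3)*x), x)


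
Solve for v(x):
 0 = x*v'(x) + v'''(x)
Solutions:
 v(x) = C1 + Integral(C2*airyai(-x) + C3*airybi(-x), x)


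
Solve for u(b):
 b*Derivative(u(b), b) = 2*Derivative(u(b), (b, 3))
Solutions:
 u(b) = C1 + Integral(C2*airyai(2^(2/3)*b/2) + C3*airybi(2^(2/3)*b/2), b)


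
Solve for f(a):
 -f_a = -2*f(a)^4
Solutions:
 f(a) = (-1/(C1 + 6*a))^(1/3)
 f(a) = (-1/(C1 + 2*a))^(1/3)*(-3^(2/3) - 3*3^(1/6)*I)/6
 f(a) = (-1/(C1 + 2*a))^(1/3)*(-3^(2/3) + 3*3^(1/6)*I)/6


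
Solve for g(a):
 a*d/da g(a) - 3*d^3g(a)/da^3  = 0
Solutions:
 g(a) = C1 + Integral(C2*airyai(3^(2/3)*a/3) + C3*airybi(3^(2/3)*a/3), a)


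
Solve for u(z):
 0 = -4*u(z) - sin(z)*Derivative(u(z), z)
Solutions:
 u(z) = C1*(cos(z)^2 + 2*cos(z) + 1)/(cos(z)^2 - 2*cos(z) + 1)


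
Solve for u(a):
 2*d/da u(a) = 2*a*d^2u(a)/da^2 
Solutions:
 u(a) = C1 + C2*a^2


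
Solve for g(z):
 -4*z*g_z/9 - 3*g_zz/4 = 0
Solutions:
 g(z) = C1 + C2*erf(2*sqrt(6)*z/9)


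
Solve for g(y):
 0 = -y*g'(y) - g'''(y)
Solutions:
 g(y) = C1 + Integral(C2*airyai(-y) + C3*airybi(-y), y)


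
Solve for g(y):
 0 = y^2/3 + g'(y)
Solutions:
 g(y) = C1 - y^3/9


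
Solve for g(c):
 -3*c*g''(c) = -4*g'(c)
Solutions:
 g(c) = C1 + C2*c^(7/3)


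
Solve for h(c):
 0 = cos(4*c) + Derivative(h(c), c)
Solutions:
 h(c) = C1 - sin(4*c)/4


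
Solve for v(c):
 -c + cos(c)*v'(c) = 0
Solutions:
 v(c) = C1 + Integral(c/cos(c), c)


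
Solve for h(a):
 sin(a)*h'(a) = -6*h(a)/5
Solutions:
 h(a) = C1*(cos(a) + 1)^(3/5)/(cos(a) - 1)^(3/5)


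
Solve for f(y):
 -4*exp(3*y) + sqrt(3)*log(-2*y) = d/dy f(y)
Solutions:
 f(y) = C1 + sqrt(3)*y*log(-y) + sqrt(3)*y*(-1 + log(2)) - 4*exp(3*y)/3


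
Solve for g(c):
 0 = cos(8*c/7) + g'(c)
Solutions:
 g(c) = C1 - 7*sin(8*c/7)/8


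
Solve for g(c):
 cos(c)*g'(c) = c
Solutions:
 g(c) = C1 + Integral(c/cos(c), c)


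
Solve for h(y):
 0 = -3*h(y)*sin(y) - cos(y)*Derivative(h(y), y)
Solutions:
 h(y) = C1*cos(y)^3


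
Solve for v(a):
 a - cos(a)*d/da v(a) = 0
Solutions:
 v(a) = C1 + Integral(a/cos(a), a)


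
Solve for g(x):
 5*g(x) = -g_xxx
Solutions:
 g(x) = C3*exp(-5^(1/3)*x) + (C1*sin(sqrt(3)*5^(1/3)*x/2) + C2*cos(sqrt(3)*5^(1/3)*x/2))*exp(5^(1/3)*x/2)


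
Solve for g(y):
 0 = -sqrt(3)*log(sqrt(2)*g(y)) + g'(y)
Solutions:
 -2*sqrt(3)*Integral(1/(2*log(_y) + log(2)), (_y, g(y)))/3 = C1 - y


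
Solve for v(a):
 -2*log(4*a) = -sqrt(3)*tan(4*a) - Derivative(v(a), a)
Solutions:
 v(a) = C1 + 2*a*log(a) - 2*a + 4*a*log(2) + sqrt(3)*log(cos(4*a))/4


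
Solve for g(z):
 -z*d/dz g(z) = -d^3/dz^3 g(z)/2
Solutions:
 g(z) = C1 + Integral(C2*airyai(2^(1/3)*z) + C3*airybi(2^(1/3)*z), z)


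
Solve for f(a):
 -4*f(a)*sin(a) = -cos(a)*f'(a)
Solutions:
 f(a) = C1/cos(a)^4


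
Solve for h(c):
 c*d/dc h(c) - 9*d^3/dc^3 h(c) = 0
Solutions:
 h(c) = C1 + Integral(C2*airyai(3^(1/3)*c/3) + C3*airybi(3^(1/3)*c/3), c)


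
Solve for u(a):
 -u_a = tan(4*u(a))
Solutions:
 u(a) = -asin(C1*exp(-4*a))/4 + pi/4
 u(a) = asin(C1*exp(-4*a))/4


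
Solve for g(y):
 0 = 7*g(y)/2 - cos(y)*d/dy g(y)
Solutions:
 g(y) = C1*(sin(y) + 1)^(7/4)/(sin(y) - 1)^(7/4)


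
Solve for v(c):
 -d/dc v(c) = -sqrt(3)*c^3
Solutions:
 v(c) = C1 + sqrt(3)*c^4/4


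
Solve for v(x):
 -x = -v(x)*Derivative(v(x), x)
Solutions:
 v(x) = -sqrt(C1 + x^2)
 v(x) = sqrt(C1 + x^2)


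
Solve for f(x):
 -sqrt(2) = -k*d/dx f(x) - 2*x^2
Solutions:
 f(x) = C1 - 2*x^3/(3*k) + sqrt(2)*x/k


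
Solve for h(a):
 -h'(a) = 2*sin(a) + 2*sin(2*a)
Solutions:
 h(a) = C1 + 2*cos(a) + cos(2*a)


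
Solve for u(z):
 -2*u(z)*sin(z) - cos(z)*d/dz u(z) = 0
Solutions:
 u(z) = C1*cos(z)^2


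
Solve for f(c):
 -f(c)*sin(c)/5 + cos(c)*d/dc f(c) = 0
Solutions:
 f(c) = C1/cos(c)^(1/5)


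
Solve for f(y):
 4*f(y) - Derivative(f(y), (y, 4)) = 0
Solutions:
 f(y) = C1*exp(-sqrt(2)*y) + C2*exp(sqrt(2)*y) + C3*sin(sqrt(2)*y) + C4*cos(sqrt(2)*y)


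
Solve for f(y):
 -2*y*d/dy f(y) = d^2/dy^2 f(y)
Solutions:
 f(y) = C1 + C2*erf(y)


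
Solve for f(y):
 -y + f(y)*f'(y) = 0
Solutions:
 f(y) = -sqrt(C1 + y^2)
 f(y) = sqrt(C1 + y^2)


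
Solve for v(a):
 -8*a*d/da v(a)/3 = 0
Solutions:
 v(a) = C1


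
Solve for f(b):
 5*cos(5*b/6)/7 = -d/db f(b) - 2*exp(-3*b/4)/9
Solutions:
 f(b) = C1 - 6*sin(5*b/6)/7 + 8*exp(-3*b/4)/27


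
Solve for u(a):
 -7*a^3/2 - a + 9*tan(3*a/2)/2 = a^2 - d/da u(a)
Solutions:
 u(a) = C1 + 7*a^4/8 + a^3/3 + a^2/2 + 3*log(cos(3*a/2))


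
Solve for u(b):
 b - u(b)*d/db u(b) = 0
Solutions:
 u(b) = -sqrt(C1 + b^2)
 u(b) = sqrt(C1 + b^2)


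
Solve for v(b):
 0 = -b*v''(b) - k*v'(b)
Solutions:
 v(b) = C1 + b^(1 - re(k))*(C2*sin(log(b)*Abs(im(k))) + C3*cos(log(b)*im(k)))


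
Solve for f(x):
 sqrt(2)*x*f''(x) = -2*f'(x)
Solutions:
 f(x) = C1 + C2*x^(1 - sqrt(2))


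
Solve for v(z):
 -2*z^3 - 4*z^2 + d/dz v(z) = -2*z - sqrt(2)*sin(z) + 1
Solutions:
 v(z) = C1 + z^4/2 + 4*z^3/3 - z^2 + z + sqrt(2)*cos(z)


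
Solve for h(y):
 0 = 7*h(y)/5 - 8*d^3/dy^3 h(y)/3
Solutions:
 h(y) = C3*exp(21^(1/3)*5^(2/3)*y/10) + (C1*sin(3^(5/6)*5^(2/3)*7^(1/3)*y/20) + C2*cos(3^(5/6)*5^(2/3)*7^(1/3)*y/20))*exp(-21^(1/3)*5^(2/3)*y/20)


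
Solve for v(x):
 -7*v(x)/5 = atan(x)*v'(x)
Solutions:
 v(x) = C1*exp(-7*Integral(1/atan(x), x)/5)


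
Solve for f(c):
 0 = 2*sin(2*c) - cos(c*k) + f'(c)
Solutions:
 f(c) = C1 + cos(2*c) + sin(c*k)/k


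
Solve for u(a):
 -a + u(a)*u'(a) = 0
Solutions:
 u(a) = -sqrt(C1 + a^2)
 u(a) = sqrt(C1 + a^2)


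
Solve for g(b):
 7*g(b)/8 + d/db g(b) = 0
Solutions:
 g(b) = C1*exp(-7*b/8)


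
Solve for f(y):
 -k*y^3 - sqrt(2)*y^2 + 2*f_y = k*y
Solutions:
 f(y) = C1 + k*y^4/8 + k*y^2/4 + sqrt(2)*y^3/6


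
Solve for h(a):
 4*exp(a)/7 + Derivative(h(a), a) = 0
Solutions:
 h(a) = C1 - 4*exp(a)/7


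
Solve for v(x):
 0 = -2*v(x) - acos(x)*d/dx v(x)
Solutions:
 v(x) = C1*exp(-2*Integral(1/acos(x), x))


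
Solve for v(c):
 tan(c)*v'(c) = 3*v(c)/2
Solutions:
 v(c) = C1*sin(c)^(3/2)


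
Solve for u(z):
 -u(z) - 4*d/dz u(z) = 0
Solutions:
 u(z) = C1*exp(-z/4)


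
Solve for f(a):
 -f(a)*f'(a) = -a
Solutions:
 f(a) = -sqrt(C1 + a^2)
 f(a) = sqrt(C1 + a^2)


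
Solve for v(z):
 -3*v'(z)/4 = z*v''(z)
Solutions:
 v(z) = C1 + C2*z^(1/4)


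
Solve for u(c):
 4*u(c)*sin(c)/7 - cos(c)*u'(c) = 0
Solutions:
 u(c) = C1/cos(c)^(4/7)


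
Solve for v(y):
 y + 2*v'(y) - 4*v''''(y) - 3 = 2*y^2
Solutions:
 v(y) = C1 + C4*exp(2^(2/3)*y/2) + y^3/3 - y^2/4 + 3*y/2 + (C2*sin(2^(2/3)*sqrt(3)*y/4) + C3*cos(2^(2/3)*sqrt(3)*y/4))*exp(-2^(2/3)*y/4)


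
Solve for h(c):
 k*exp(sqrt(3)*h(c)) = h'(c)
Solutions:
 h(c) = sqrt(3)*(2*log(-1/(C1 + c*k)) - log(3))/6


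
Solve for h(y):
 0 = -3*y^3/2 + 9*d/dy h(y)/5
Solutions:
 h(y) = C1 + 5*y^4/24


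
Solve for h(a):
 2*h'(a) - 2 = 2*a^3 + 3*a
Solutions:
 h(a) = C1 + a^4/4 + 3*a^2/4 + a


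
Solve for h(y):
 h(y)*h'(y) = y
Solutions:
 h(y) = -sqrt(C1 + y^2)
 h(y) = sqrt(C1 + y^2)


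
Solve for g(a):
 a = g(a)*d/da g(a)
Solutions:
 g(a) = -sqrt(C1 + a^2)
 g(a) = sqrt(C1 + a^2)


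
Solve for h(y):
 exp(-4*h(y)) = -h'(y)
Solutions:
 h(y) = log(-I*(C1 - 4*y)^(1/4))
 h(y) = log(I*(C1 - 4*y)^(1/4))
 h(y) = log(-(C1 - 4*y)^(1/4))
 h(y) = log(C1 - 4*y)/4


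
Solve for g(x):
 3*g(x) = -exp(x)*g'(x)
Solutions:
 g(x) = C1*exp(3*exp(-x))


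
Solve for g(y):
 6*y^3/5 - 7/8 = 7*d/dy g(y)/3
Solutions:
 g(y) = C1 + 9*y^4/70 - 3*y/8


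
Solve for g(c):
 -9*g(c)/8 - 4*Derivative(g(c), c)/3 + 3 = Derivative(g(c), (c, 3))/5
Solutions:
 g(c) = C1*exp(10^(1/3)*c*(-32*5^(1/3)/(243 + sqrt(140969))^(1/3) + 2^(1/3)*(243 + sqrt(140969))^(1/3))/24)*sin(10^(1/3)*sqrt(3)*c*(32*5^(1/3)/(243 + sqrt(140969))^(1/3) + 2^(1/3)*(243 + sqrt(140969))^(1/3))/24) + C2*exp(10^(1/3)*c*(-32*5^(1/3)/(243 + sqrt(140969))^(1/3) + 2^(1/3)*(243 + sqrt(140969))^(1/3))/24)*cos(10^(1/3)*sqrt(3)*c*(32*5^(1/3)/(243 + sqrt(140969))^(1/3) + 2^(1/3)*(243 + sqrt(140969))^(1/3))/24) + C3*exp(-10^(1/3)*c*(-32*5^(1/3)/(243 + sqrt(140969))^(1/3) + 2^(1/3)*(243 + sqrt(140969))^(1/3))/12) + 8/3


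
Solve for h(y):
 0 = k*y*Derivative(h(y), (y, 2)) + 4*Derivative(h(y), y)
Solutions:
 h(y) = C1 + y^(((re(k) - 4)*re(k) + im(k)^2)/(re(k)^2 + im(k)^2))*(C2*sin(4*log(y)*Abs(im(k))/(re(k)^2 + im(k)^2)) + C3*cos(4*log(y)*im(k)/(re(k)^2 + im(k)^2)))


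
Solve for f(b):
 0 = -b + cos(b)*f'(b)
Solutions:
 f(b) = C1 + Integral(b/cos(b), b)


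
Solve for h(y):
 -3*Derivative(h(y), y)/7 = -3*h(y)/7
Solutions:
 h(y) = C1*exp(y)


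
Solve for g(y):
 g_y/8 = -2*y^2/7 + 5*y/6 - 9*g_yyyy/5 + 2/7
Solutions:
 g(y) = C1 + C4*exp(-15^(1/3)*y/6) - 16*y^3/21 + 10*y^2/3 + 16*y/7 + (C2*sin(3^(5/6)*5^(1/3)*y/12) + C3*cos(3^(5/6)*5^(1/3)*y/12))*exp(15^(1/3)*y/12)


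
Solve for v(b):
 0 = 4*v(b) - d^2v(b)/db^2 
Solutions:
 v(b) = C1*exp(-2*b) + C2*exp(2*b)


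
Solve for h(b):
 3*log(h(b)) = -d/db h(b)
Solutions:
 li(h(b)) = C1 - 3*b


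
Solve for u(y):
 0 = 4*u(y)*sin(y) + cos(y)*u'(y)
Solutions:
 u(y) = C1*cos(y)^4


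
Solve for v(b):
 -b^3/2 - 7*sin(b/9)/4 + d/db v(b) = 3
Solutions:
 v(b) = C1 + b^4/8 + 3*b - 63*cos(b/9)/4


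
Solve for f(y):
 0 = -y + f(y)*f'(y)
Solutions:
 f(y) = -sqrt(C1 + y^2)
 f(y) = sqrt(C1 + y^2)


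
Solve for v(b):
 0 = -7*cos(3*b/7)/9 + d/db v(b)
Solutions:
 v(b) = C1 + 49*sin(3*b/7)/27


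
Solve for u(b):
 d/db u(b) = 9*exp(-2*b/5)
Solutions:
 u(b) = C1 - 45*exp(-2*b/5)/2


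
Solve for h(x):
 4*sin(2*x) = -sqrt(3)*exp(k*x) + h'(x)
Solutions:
 h(x) = C1 - 2*cos(2*x) + sqrt(3)*exp(k*x)/k


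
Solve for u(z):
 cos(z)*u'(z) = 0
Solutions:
 u(z) = C1


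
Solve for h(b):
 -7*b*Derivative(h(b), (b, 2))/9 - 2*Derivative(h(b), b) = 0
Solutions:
 h(b) = C1 + C2/b^(11/7)


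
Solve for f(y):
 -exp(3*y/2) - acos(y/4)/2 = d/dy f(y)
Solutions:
 f(y) = C1 - y*acos(y/4)/2 + sqrt(16 - y^2)/2 - 2*exp(3*y/2)/3


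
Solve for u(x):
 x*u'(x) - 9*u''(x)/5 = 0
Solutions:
 u(x) = C1 + C2*erfi(sqrt(10)*x/6)


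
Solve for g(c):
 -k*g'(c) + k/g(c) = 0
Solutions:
 g(c) = -sqrt(C1 + 2*c)
 g(c) = sqrt(C1 + 2*c)


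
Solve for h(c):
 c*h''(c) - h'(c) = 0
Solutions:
 h(c) = C1 + C2*c^2


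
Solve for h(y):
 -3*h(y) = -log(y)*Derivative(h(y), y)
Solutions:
 h(y) = C1*exp(3*li(y))


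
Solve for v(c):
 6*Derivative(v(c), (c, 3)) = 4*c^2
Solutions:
 v(c) = C1 + C2*c + C3*c^2 + c^5/90


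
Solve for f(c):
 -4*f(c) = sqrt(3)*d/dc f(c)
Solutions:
 f(c) = C1*exp(-4*sqrt(3)*c/3)


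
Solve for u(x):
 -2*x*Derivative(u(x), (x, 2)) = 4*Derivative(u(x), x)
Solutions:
 u(x) = C1 + C2/x


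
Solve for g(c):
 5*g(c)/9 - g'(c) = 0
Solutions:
 g(c) = C1*exp(5*c/9)


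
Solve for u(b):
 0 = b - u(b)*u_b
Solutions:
 u(b) = -sqrt(C1 + b^2)
 u(b) = sqrt(C1 + b^2)


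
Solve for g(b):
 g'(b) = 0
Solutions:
 g(b) = C1


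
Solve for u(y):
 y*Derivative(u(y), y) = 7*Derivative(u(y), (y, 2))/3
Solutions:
 u(y) = C1 + C2*erfi(sqrt(42)*y/14)


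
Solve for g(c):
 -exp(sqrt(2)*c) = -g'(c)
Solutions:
 g(c) = C1 + sqrt(2)*exp(sqrt(2)*c)/2


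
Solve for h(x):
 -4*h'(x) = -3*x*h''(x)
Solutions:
 h(x) = C1 + C2*x^(7/3)


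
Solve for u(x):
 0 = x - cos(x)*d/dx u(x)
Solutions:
 u(x) = C1 + Integral(x/cos(x), x)


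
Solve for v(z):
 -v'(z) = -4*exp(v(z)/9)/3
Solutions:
 v(z) = 9*log(-1/(C1 + 4*z)) + 27*log(3)


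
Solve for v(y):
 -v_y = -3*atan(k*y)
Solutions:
 v(y) = C1 + 3*Piecewise((y*atan(k*y) - log(k^2*y^2 + 1)/(2*k), Ne(k, 0)), (0, True))


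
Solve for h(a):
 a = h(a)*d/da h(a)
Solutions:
 h(a) = -sqrt(C1 + a^2)
 h(a) = sqrt(C1 + a^2)


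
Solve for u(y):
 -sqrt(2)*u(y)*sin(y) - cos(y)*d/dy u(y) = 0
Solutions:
 u(y) = C1*cos(y)^(sqrt(2))


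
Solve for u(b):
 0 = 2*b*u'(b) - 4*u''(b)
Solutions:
 u(b) = C1 + C2*erfi(b/2)


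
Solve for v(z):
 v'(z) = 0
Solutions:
 v(z) = C1


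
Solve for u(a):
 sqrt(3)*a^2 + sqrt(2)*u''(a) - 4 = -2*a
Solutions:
 u(a) = C1 + C2*a - sqrt(6)*a^4/24 - sqrt(2)*a^3/6 + sqrt(2)*a^2


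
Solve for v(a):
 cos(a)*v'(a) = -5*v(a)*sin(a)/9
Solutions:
 v(a) = C1*cos(a)^(5/9)


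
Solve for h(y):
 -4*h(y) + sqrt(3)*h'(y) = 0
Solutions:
 h(y) = C1*exp(4*sqrt(3)*y/3)


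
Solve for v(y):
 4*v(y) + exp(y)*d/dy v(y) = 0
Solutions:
 v(y) = C1*exp(4*exp(-y))


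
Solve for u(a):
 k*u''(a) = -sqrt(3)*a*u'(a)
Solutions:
 u(a) = C1 + C2*sqrt(k)*erf(sqrt(2)*3^(1/4)*a*sqrt(1/k)/2)


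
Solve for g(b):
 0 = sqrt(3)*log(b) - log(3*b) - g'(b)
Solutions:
 g(b) = C1 - b*log(b) + sqrt(3)*b*log(b) - sqrt(3)*b - b*log(3) + b


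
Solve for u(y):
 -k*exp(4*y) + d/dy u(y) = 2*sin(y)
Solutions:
 u(y) = C1 + k*exp(4*y)/4 - 2*cos(y)


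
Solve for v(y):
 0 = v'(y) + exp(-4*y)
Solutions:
 v(y) = C1 + exp(-4*y)/4


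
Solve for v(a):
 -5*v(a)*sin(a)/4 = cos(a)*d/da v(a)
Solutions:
 v(a) = C1*cos(a)^(5/4)


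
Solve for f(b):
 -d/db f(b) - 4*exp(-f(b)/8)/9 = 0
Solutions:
 f(b) = 8*log(C1 - b/18)


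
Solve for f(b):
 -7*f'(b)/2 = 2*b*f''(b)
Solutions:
 f(b) = C1 + C2/b^(3/4)


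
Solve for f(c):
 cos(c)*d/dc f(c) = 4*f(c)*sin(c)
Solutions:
 f(c) = C1/cos(c)^4


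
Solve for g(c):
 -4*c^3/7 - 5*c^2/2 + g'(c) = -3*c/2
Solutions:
 g(c) = C1 + c^4/7 + 5*c^3/6 - 3*c^2/4


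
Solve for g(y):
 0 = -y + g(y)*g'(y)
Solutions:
 g(y) = -sqrt(C1 + y^2)
 g(y) = sqrt(C1 + y^2)


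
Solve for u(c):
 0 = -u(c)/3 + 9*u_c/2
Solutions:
 u(c) = C1*exp(2*c/27)


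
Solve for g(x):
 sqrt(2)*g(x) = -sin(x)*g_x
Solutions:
 g(x) = C1*(cos(x) + 1)^(sqrt(2)/2)/(cos(x) - 1)^(sqrt(2)/2)


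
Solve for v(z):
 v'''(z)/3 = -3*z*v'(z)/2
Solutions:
 v(z) = C1 + Integral(C2*airyai(-6^(2/3)*z/2) + C3*airybi(-6^(2/3)*z/2), z)


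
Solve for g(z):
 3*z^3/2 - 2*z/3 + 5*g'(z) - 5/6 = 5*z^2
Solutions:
 g(z) = C1 - 3*z^4/40 + z^3/3 + z^2/15 + z/6


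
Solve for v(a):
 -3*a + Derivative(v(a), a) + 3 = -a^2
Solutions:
 v(a) = C1 - a^3/3 + 3*a^2/2 - 3*a


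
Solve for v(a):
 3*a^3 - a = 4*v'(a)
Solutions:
 v(a) = C1 + 3*a^4/16 - a^2/8


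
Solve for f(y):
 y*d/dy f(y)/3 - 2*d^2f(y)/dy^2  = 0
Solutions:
 f(y) = C1 + C2*erfi(sqrt(3)*y/6)


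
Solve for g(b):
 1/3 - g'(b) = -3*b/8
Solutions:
 g(b) = C1 + 3*b^2/16 + b/3


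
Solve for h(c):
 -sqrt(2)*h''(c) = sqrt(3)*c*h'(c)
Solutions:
 h(c) = C1 + C2*erf(6^(1/4)*c/2)


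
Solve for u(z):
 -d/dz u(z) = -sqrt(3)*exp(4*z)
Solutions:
 u(z) = C1 + sqrt(3)*exp(4*z)/4


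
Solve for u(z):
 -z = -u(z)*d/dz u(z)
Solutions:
 u(z) = -sqrt(C1 + z^2)
 u(z) = sqrt(C1 + z^2)


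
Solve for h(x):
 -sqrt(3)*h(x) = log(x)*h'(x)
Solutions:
 h(x) = C1*exp(-sqrt(3)*li(x))


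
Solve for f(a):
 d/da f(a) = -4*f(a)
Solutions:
 f(a) = C1*exp(-4*a)


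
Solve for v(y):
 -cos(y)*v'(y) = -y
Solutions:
 v(y) = C1 + Integral(y/cos(y), y)


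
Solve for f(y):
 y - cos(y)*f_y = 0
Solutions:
 f(y) = C1 + Integral(y/cos(y), y)


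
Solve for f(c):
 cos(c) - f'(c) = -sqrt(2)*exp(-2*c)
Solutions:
 f(c) = C1 + sin(c) - sqrt(2)*exp(-2*c)/2


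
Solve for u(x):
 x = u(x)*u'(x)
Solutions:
 u(x) = -sqrt(C1 + x^2)
 u(x) = sqrt(C1 + x^2)


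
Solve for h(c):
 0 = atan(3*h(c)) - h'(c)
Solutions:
 Integral(1/atan(3*_y), (_y, h(c))) = C1 + c


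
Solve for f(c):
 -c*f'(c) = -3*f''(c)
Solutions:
 f(c) = C1 + C2*erfi(sqrt(6)*c/6)


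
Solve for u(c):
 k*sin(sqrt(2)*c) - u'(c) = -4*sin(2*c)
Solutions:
 u(c) = C1 - sqrt(2)*k*cos(sqrt(2)*c)/2 - 2*cos(2*c)


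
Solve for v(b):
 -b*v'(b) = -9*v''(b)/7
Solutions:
 v(b) = C1 + C2*erfi(sqrt(14)*b/6)


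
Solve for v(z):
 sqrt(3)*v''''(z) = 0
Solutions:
 v(z) = C1 + C2*z + C3*z^2 + C4*z^3


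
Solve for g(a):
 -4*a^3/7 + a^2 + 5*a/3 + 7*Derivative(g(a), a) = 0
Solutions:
 g(a) = C1 + a^4/49 - a^3/21 - 5*a^2/42


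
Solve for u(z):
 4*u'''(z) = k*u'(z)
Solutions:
 u(z) = C1 + C2*exp(-sqrt(k)*z/2) + C3*exp(sqrt(k)*z/2)


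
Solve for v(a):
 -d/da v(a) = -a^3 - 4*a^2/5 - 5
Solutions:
 v(a) = C1 + a^4/4 + 4*a^3/15 + 5*a


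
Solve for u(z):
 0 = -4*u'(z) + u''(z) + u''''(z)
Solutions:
 u(z) = C1 + C2*exp(z*(-3*(2 + sqrt(327)/9)^(1/3) + (2 + sqrt(327)/9)^(-1/3))/6)*sin(sqrt(3)*z*((2 + sqrt(327)/9)^(-1/3) + 3*(2 + sqrt(327)/9)^(1/3))/6) + C3*exp(z*(-3*(2 + sqrt(327)/9)^(1/3) + (2 + sqrt(327)/9)^(-1/3))/6)*cos(sqrt(3)*z*((2 + sqrt(327)/9)^(-1/3) + 3*(2 + sqrt(327)/9)^(1/3))/6) + C4*exp(z*(-1/(3*(2 + sqrt(327)/9)^(1/3)) + (2 + sqrt(327)/9)^(1/3)))


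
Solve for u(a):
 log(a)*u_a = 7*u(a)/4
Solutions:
 u(a) = C1*exp(7*li(a)/4)


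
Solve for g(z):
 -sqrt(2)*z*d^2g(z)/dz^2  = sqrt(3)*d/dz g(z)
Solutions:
 g(z) = C1 + C2*z^(1 - sqrt(6)/2)


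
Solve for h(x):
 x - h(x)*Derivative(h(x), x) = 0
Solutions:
 h(x) = -sqrt(C1 + x^2)
 h(x) = sqrt(C1 + x^2)


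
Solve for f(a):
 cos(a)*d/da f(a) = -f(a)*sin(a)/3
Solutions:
 f(a) = C1*cos(a)^(1/3)


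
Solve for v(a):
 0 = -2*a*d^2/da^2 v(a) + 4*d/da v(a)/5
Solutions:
 v(a) = C1 + C2*a^(7/5)


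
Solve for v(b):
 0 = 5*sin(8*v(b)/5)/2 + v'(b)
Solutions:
 5*b/2 + 5*log(cos(8*v(b)/5) - 1)/16 - 5*log(cos(8*v(b)/5) + 1)/16 = C1


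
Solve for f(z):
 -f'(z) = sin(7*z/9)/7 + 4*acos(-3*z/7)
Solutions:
 f(z) = C1 - 4*z*acos(-3*z/7) - 4*sqrt(49 - 9*z^2)/3 + 9*cos(7*z/9)/49


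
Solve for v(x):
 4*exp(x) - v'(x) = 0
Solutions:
 v(x) = C1 + 4*exp(x)


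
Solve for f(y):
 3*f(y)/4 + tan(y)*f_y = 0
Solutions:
 f(y) = C1/sin(y)^(3/4)


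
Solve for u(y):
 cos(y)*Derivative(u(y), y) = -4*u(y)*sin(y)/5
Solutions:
 u(y) = C1*cos(y)^(4/5)


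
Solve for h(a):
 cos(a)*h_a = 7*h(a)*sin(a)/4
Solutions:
 h(a) = C1/cos(a)^(7/4)


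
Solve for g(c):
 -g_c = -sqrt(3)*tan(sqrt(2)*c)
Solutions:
 g(c) = C1 - sqrt(6)*log(cos(sqrt(2)*c))/2


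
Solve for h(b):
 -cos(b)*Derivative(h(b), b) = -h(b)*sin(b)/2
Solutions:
 h(b) = C1/sqrt(cos(b))


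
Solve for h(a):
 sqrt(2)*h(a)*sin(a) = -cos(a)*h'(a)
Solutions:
 h(a) = C1*cos(a)^(sqrt(2))


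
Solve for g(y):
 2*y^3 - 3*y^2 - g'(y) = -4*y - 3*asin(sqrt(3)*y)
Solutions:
 g(y) = C1 + y^4/2 - y^3 + 2*y^2 + 3*y*asin(sqrt(3)*y) + sqrt(3)*sqrt(1 - 3*y^2)


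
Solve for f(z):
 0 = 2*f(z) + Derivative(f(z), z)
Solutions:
 f(z) = C1*exp(-2*z)


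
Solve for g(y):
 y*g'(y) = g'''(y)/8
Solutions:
 g(y) = C1 + Integral(C2*airyai(2*y) + C3*airybi(2*y), y)


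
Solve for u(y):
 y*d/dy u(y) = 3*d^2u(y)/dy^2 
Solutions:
 u(y) = C1 + C2*erfi(sqrt(6)*y/6)


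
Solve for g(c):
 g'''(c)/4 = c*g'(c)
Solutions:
 g(c) = C1 + Integral(C2*airyai(2^(2/3)*c) + C3*airybi(2^(2/3)*c), c)


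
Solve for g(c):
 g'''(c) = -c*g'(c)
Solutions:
 g(c) = C1 + Integral(C2*airyai(-c) + C3*airybi(-c), c)


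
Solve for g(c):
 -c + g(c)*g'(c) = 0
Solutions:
 g(c) = -sqrt(C1 + c^2)
 g(c) = sqrt(C1 + c^2)


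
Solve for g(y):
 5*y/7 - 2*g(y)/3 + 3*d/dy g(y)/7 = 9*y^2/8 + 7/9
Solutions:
 g(y) = C1*exp(14*y/9) - 27*y^2/16 - 123*y/112 - 8809/4704


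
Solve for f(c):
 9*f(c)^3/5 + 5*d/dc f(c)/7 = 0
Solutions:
 f(c) = -5*sqrt(2)*sqrt(-1/(C1 - 63*c))/2
 f(c) = 5*sqrt(2)*sqrt(-1/(C1 - 63*c))/2


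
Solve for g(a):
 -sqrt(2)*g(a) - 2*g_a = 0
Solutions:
 g(a) = C1*exp(-sqrt(2)*a/2)


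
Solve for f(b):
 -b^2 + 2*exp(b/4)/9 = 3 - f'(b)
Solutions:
 f(b) = C1 + b^3/3 + 3*b - 8*exp(b/4)/9


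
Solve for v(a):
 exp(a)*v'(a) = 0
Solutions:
 v(a) = C1


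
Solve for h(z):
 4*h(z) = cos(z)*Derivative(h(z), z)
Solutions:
 h(z) = C1*(sin(z)^2 + 2*sin(z) + 1)/(sin(z)^2 - 2*sin(z) + 1)


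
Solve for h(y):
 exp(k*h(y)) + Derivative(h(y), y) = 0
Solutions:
 h(y) = Piecewise((log(1/(C1*k + k*y))/k, Ne(k, 0)), (nan, True))
 h(y) = Piecewise((C1 - y, Eq(k, 0)), (nan, True))


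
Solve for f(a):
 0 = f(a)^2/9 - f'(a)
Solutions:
 f(a) = -9/(C1 + a)


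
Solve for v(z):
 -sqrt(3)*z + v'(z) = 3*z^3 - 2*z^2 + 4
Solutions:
 v(z) = C1 + 3*z^4/4 - 2*z^3/3 + sqrt(3)*z^2/2 + 4*z


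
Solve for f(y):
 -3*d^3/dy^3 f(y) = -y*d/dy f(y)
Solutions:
 f(y) = C1 + Integral(C2*airyai(3^(2/3)*y/3) + C3*airybi(3^(2/3)*y/3), y)


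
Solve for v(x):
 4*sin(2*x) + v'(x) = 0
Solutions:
 v(x) = C1 + 2*cos(2*x)


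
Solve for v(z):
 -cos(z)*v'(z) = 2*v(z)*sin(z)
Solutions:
 v(z) = C1*cos(z)^2


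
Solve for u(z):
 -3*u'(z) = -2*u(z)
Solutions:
 u(z) = C1*exp(2*z/3)


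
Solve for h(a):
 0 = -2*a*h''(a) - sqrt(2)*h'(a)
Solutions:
 h(a) = C1 + C2*a^(1 - sqrt(2)/2)


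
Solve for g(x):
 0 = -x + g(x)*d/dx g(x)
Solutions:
 g(x) = -sqrt(C1 + x^2)
 g(x) = sqrt(C1 + x^2)


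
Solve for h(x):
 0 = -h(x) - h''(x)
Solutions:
 h(x) = C1*sin(x) + C2*cos(x)


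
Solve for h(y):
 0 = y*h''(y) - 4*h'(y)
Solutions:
 h(y) = C1 + C2*y^5


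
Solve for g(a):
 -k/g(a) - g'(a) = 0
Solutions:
 g(a) = -sqrt(C1 - 2*a*k)
 g(a) = sqrt(C1 - 2*a*k)


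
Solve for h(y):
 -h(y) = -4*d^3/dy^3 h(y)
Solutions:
 h(y) = C3*exp(2^(1/3)*y/2) + (C1*sin(2^(1/3)*sqrt(3)*y/4) + C2*cos(2^(1/3)*sqrt(3)*y/4))*exp(-2^(1/3)*y/4)


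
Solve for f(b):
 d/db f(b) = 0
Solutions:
 f(b) = C1


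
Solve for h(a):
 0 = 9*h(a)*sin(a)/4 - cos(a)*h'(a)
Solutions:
 h(a) = C1/cos(a)^(9/4)


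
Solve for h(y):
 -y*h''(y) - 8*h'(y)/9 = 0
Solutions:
 h(y) = C1 + C2*y^(1/9)


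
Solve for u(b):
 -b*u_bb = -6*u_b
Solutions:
 u(b) = C1 + C2*b^7


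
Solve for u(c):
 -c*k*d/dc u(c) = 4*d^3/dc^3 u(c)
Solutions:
 u(c) = C1 + Integral(C2*airyai(2^(1/3)*c*(-k)^(1/3)/2) + C3*airybi(2^(1/3)*c*(-k)^(1/3)/2), c)


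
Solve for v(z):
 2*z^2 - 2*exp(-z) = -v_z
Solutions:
 v(z) = C1 - 2*z^3/3 - 2*exp(-z)


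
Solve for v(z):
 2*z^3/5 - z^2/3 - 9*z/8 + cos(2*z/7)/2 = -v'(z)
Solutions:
 v(z) = C1 - z^4/10 + z^3/9 + 9*z^2/16 - 7*sin(2*z/7)/4


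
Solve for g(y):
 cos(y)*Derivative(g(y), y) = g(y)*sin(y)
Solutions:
 g(y) = C1/cos(y)


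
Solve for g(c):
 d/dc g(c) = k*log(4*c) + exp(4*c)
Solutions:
 g(c) = C1 + c*k*log(c) + c*k*(-1 + 2*log(2)) + exp(4*c)/4


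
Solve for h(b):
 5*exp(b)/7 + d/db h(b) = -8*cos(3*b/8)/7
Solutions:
 h(b) = C1 - 5*exp(b)/7 - 64*sin(3*b/8)/21


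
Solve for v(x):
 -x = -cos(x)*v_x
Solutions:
 v(x) = C1 + Integral(x/cos(x), x)


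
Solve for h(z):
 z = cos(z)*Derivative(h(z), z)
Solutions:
 h(z) = C1 + Integral(z/cos(z), z)


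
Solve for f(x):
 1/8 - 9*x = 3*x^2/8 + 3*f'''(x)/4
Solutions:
 f(x) = C1 + C2*x + C3*x^2 - x^5/120 - x^4/2 + x^3/36


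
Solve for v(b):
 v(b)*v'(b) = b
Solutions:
 v(b) = -sqrt(C1 + b^2)
 v(b) = sqrt(C1 + b^2)


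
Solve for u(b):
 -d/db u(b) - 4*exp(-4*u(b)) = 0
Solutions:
 u(b) = log(-I*(C1 - 16*b)^(1/4))
 u(b) = log(I*(C1 - 16*b)^(1/4))
 u(b) = log(-(C1 - 16*b)^(1/4))
 u(b) = log(C1 - 16*b)/4


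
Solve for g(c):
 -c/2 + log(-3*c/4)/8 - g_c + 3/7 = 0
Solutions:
 g(c) = C1 - c^2/4 + c*log(-c)/8 + c*(-14*log(2) + 7*log(3) + 17)/56


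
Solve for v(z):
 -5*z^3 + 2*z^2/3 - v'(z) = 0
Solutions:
 v(z) = C1 - 5*z^4/4 + 2*z^3/9


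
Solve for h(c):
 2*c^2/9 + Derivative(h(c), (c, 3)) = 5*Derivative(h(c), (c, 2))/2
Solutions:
 h(c) = C1 + C2*c + C3*exp(5*c/2) + c^4/135 + 8*c^3/675 + 16*c^2/1125


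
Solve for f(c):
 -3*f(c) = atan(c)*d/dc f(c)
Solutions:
 f(c) = C1*exp(-3*Integral(1/atan(c), c))


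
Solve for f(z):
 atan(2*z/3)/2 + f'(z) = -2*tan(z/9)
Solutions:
 f(z) = C1 - z*atan(2*z/3)/2 + 3*log(4*z^2 + 9)/8 + 18*log(cos(z/9))


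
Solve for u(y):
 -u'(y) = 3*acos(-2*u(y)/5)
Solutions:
 Integral(1/acos(-2*_y/5), (_y, u(y))) = C1 - 3*y


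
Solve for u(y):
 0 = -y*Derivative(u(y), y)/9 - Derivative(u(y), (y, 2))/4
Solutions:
 u(y) = C1 + C2*erf(sqrt(2)*y/3)


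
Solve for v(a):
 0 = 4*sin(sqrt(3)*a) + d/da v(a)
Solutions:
 v(a) = C1 + 4*sqrt(3)*cos(sqrt(3)*a)/3


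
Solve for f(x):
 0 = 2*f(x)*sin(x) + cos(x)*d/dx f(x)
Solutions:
 f(x) = C1*cos(x)^2


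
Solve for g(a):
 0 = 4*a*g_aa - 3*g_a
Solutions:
 g(a) = C1 + C2*a^(7/4)


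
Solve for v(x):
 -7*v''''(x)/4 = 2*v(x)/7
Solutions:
 v(x) = (C1*sin(2^(1/4)*sqrt(7)*x/7) + C2*cos(2^(1/4)*sqrt(7)*x/7))*exp(-2^(1/4)*sqrt(7)*x/7) + (C3*sin(2^(1/4)*sqrt(7)*x/7) + C4*cos(2^(1/4)*sqrt(7)*x/7))*exp(2^(1/4)*sqrt(7)*x/7)


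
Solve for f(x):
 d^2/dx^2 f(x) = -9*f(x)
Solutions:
 f(x) = C1*sin(3*x) + C2*cos(3*x)


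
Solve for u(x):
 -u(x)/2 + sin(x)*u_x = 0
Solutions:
 u(x) = C1*(cos(x) - 1)^(1/4)/(cos(x) + 1)^(1/4)


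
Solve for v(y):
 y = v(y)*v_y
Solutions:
 v(y) = -sqrt(C1 + y^2)
 v(y) = sqrt(C1 + y^2)


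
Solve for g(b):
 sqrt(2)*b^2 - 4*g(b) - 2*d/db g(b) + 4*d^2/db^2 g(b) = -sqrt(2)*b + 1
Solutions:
 g(b) = C1*exp(b*(1 - sqrt(17))/4) + C2*exp(b*(1 + sqrt(17))/4) + sqrt(2)*b^2/4 - 1/4 + sqrt(2)/2


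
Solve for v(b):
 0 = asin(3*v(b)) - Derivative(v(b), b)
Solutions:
 Integral(1/asin(3*_y), (_y, v(b))) = C1 + b


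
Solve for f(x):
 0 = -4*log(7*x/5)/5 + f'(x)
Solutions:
 f(x) = C1 + 4*x*log(x)/5 - 4*x*log(5)/5 - 4*x/5 + 4*x*log(7)/5


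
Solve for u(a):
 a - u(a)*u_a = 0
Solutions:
 u(a) = -sqrt(C1 + a^2)
 u(a) = sqrt(C1 + a^2)


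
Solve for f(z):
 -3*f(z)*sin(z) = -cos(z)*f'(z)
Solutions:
 f(z) = C1/cos(z)^3


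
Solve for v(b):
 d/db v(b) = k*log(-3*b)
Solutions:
 v(b) = C1 + b*k*log(-b) + b*k*(-1 + log(3))


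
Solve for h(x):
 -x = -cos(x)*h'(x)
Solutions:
 h(x) = C1 + Integral(x/cos(x), x)


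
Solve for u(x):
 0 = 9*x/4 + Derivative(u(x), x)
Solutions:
 u(x) = C1 - 9*x^2/8


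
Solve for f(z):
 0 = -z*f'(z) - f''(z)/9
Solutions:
 f(z) = C1 + C2*erf(3*sqrt(2)*z/2)


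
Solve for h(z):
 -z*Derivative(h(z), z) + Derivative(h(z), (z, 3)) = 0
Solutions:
 h(z) = C1 + Integral(C2*airyai(z) + C3*airybi(z), z)


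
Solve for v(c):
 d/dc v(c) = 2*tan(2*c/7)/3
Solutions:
 v(c) = C1 - 7*log(cos(2*c/7))/3


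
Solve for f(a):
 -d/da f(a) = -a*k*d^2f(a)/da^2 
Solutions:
 f(a) = C1 + a^(((re(k) + 1)*re(k) + im(k)^2)/(re(k)^2 + im(k)^2))*(C2*sin(log(a)*Abs(im(k))/(re(k)^2 + im(k)^2)) + C3*cos(log(a)*im(k)/(re(k)^2 + im(k)^2)))


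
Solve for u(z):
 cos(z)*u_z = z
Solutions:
 u(z) = C1 + Integral(z/cos(z), z)


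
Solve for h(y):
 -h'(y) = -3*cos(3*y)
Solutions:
 h(y) = C1 + sin(3*y)


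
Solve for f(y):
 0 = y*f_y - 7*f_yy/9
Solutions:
 f(y) = C1 + C2*erfi(3*sqrt(14)*y/14)


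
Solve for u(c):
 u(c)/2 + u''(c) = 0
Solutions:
 u(c) = C1*sin(sqrt(2)*c/2) + C2*cos(sqrt(2)*c/2)


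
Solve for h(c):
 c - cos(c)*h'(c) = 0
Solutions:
 h(c) = C1 + Integral(c/cos(c), c)


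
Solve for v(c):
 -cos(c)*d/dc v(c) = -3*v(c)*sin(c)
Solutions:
 v(c) = C1/cos(c)^3


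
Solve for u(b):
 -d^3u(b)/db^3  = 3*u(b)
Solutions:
 u(b) = C3*exp(-3^(1/3)*b) + (C1*sin(3^(5/6)*b/2) + C2*cos(3^(5/6)*b/2))*exp(3^(1/3)*b/2)


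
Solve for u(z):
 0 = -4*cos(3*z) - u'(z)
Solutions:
 u(z) = C1 - 4*sin(3*z)/3


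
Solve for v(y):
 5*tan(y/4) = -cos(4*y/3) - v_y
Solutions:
 v(y) = C1 + 20*log(cos(y/4)) - 3*sin(4*y/3)/4


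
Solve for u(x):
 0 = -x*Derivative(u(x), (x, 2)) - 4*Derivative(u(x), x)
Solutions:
 u(x) = C1 + C2/x^3


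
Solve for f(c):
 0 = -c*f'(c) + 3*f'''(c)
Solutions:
 f(c) = C1 + Integral(C2*airyai(3^(2/3)*c/3) + C3*airybi(3^(2/3)*c/3), c)


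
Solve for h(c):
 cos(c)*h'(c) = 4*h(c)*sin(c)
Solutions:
 h(c) = C1/cos(c)^4


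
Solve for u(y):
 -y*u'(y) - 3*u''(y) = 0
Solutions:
 u(y) = C1 + C2*erf(sqrt(6)*y/6)


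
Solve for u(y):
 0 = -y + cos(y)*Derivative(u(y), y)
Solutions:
 u(y) = C1 + Integral(y/cos(y), y)


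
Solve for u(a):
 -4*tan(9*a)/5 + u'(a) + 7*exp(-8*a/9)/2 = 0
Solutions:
 u(a) = C1 + 2*log(tan(9*a)^2 + 1)/45 + 63*exp(-8*a/9)/16


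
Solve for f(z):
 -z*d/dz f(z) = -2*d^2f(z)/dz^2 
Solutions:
 f(z) = C1 + C2*erfi(z/2)


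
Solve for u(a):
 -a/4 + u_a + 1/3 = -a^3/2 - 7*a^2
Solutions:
 u(a) = C1 - a^4/8 - 7*a^3/3 + a^2/8 - a/3


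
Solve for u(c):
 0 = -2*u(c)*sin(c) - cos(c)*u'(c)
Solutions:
 u(c) = C1*cos(c)^2


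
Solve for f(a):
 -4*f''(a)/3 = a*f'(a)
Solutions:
 f(a) = C1 + C2*erf(sqrt(6)*a/4)


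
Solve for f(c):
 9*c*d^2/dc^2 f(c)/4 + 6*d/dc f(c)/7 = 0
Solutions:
 f(c) = C1 + C2*c^(13/21)


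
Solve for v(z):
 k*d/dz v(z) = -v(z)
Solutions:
 v(z) = C1*exp(-z/k)


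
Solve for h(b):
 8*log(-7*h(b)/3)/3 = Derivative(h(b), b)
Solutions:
 -3*Integral(1/(log(-_y) - log(3) + log(7)), (_y, h(b)))/8 = C1 - b


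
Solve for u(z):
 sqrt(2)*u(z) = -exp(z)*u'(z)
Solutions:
 u(z) = C1*exp(sqrt(2)*exp(-z))


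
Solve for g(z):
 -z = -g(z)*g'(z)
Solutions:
 g(z) = -sqrt(C1 + z^2)
 g(z) = sqrt(C1 + z^2)


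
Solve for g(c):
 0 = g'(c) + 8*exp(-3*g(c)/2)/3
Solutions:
 g(c) = 2*log(C1 - 4*c)/3
 g(c) = 2*log((-1 - sqrt(3)*I)*(C1 - 4*c)^(1/3)/2)
 g(c) = 2*log((-1 + sqrt(3)*I)*(C1 - 4*c)^(1/3)/2)


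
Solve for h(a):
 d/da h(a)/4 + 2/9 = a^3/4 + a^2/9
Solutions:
 h(a) = C1 + a^4/4 + 4*a^3/27 - 8*a/9


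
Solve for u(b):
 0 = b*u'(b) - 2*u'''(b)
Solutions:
 u(b) = C1 + Integral(C2*airyai(2^(2/3)*b/2) + C3*airybi(2^(2/3)*b/2), b)


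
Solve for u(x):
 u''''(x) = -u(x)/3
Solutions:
 u(x) = (C1*sin(sqrt(2)*3^(3/4)*x/6) + C2*cos(sqrt(2)*3^(3/4)*x/6))*exp(-sqrt(2)*3^(3/4)*x/6) + (C3*sin(sqrt(2)*3^(3/4)*x/6) + C4*cos(sqrt(2)*3^(3/4)*x/6))*exp(sqrt(2)*3^(3/4)*x/6)


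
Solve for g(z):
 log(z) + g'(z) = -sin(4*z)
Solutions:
 g(z) = C1 - z*log(z) + z + cos(4*z)/4


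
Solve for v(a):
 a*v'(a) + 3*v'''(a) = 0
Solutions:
 v(a) = C1 + Integral(C2*airyai(-3^(2/3)*a/3) + C3*airybi(-3^(2/3)*a/3), a)


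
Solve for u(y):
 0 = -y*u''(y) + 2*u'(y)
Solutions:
 u(y) = C1 + C2*y^3


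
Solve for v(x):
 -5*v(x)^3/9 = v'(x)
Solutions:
 v(x) = -3*sqrt(2)*sqrt(-1/(C1 - 5*x))/2
 v(x) = 3*sqrt(2)*sqrt(-1/(C1 - 5*x))/2


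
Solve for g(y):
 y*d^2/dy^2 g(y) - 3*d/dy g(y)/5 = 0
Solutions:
 g(y) = C1 + C2*y^(8/5)


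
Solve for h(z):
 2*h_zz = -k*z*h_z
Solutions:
 h(z) = Piecewise((-sqrt(pi)*C1*erf(sqrt(k)*z/2)/sqrt(k) - C2, (k > 0) | (k < 0)), (-C1*z - C2, True))


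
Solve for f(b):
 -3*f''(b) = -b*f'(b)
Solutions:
 f(b) = C1 + C2*erfi(sqrt(6)*b/6)


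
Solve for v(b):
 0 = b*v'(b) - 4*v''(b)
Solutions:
 v(b) = C1 + C2*erfi(sqrt(2)*b/4)


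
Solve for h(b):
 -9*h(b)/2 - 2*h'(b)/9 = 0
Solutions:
 h(b) = C1*exp(-81*b/4)


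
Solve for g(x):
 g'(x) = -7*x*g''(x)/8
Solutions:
 g(x) = C1 + C2/x^(1/7)


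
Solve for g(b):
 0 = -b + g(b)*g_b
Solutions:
 g(b) = -sqrt(C1 + b^2)
 g(b) = sqrt(C1 + b^2)


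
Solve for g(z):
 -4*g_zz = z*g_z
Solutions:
 g(z) = C1 + C2*erf(sqrt(2)*z/4)


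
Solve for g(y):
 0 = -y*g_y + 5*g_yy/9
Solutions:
 g(y) = C1 + C2*erfi(3*sqrt(10)*y/10)


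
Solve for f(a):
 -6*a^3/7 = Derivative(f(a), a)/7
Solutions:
 f(a) = C1 - 3*a^4/2


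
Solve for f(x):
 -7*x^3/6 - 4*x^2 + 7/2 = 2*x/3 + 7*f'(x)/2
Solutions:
 f(x) = C1 - x^4/12 - 8*x^3/21 - 2*x^2/21 + x


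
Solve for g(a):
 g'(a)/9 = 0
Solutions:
 g(a) = C1


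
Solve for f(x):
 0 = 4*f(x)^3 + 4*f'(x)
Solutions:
 f(x) = -sqrt(2)*sqrt(-1/(C1 - x))/2
 f(x) = sqrt(2)*sqrt(-1/(C1 - x))/2


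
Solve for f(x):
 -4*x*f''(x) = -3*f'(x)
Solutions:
 f(x) = C1 + C2*x^(7/4)


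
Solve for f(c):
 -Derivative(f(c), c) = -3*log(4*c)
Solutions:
 f(c) = C1 + 3*c*log(c) - 3*c + c*log(64)


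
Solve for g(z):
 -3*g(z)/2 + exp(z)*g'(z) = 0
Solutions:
 g(z) = C1*exp(-3*exp(-z)/2)


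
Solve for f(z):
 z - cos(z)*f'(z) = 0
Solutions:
 f(z) = C1 + Integral(z/cos(z), z)


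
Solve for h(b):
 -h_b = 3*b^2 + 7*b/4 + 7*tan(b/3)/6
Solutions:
 h(b) = C1 - b^3 - 7*b^2/8 + 7*log(cos(b/3))/2


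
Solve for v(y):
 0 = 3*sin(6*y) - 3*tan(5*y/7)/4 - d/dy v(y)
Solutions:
 v(y) = C1 + 21*log(cos(5*y/7))/20 - cos(6*y)/2


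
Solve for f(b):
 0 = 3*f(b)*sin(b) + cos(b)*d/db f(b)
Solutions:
 f(b) = C1*cos(b)^3


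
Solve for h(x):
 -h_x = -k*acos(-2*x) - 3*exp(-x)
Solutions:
 h(x) = C1 + k*x*acos(-2*x) + k*sqrt(1 - 4*x^2)/2 - 3*exp(-x)


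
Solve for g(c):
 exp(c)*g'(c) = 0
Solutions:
 g(c) = C1


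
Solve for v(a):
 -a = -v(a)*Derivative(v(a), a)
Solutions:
 v(a) = -sqrt(C1 + a^2)
 v(a) = sqrt(C1 + a^2)


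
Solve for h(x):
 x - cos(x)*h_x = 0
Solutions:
 h(x) = C1 + Integral(x/cos(x), x)


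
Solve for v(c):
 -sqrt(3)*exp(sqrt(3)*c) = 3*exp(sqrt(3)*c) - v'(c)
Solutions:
 v(c) = C1 + exp(sqrt(3)*c) + sqrt(3)*exp(sqrt(3)*c)


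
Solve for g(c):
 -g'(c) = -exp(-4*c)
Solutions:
 g(c) = C1 - exp(-4*c)/4


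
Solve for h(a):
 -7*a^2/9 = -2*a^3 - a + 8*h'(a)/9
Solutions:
 h(a) = C1 + 9*a^4/16 - 7*a^3/24 + 9*a^2/16


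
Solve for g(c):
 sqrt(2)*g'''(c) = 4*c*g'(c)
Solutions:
 g(c) = C1 + Integral(C2*airyai(sqrt(2)*c) + C3*airybi(sqrt(2)*c), c)


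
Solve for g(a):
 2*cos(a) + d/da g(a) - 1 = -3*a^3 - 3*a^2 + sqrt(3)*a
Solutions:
 g(a) = C1 - 3*a^4/4 - a^3 + sqrt(3)*a^2/2 + a - 2*sin(a)


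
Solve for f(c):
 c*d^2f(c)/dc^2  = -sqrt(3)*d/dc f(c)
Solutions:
 f(c) = C1 + C2*c^(1 - sqrt(3))


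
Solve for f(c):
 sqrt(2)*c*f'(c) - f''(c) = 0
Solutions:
 f(c) = C1 + C2*erfi(2^(3/4)*c/2)


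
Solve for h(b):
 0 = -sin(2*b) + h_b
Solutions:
 h(b) = C1 - cos(2*b)/2


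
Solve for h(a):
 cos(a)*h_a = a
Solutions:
 h(a) = C1 + Integral(a/cos(a), a)


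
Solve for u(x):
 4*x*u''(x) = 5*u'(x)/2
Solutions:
 u(x) = C1 + C2*x^(13/8)


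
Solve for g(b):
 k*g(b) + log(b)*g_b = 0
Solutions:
 g(b) = C1*exp(-k*li(b))


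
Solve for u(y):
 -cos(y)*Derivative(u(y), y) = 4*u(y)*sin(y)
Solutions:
 u(y) = C1*cos(y)^4


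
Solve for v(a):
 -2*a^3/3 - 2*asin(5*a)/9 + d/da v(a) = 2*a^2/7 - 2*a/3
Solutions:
 v(a) = C1 + a^4/6 + 2*a^3/21 - a^2/3 + 2*a*asin(5*a)/9 + 2*sqrt(1 - 25*a^2)/45


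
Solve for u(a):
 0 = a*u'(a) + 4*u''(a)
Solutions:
 u(a) = C1 + C2*erf(sqrt(2)*a/4)


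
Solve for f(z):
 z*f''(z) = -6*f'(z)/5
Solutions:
 f(z) = C1 + C2/z^(1/5)


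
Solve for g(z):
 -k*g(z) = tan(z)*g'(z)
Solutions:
 g(z) = C1*exp(-k*log(sin(z)))


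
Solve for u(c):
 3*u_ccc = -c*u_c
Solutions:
 u(c) = C1 + Integral(C2*airyai(-3^(2/3)*c/3) + C3*airybi(-3^(2/3)*c/3), c)


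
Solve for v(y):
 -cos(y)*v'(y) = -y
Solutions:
 v(y) = C1 + Integral(y/cos(y), y)


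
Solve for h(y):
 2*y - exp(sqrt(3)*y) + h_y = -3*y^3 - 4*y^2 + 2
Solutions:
 h(y) = C1 - 3*y^4/4 - 4*y^3/3 - y^2 + 2*y + sqrt(3)*exp(sqrt(3)*y)/3


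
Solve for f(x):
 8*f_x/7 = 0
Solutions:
 f(x) = C1


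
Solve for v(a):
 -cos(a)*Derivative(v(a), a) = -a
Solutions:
 v(a) = C1 + Integral(a/cos(a), a)


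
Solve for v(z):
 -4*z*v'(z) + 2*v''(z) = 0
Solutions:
 v(z) = C1 + C2*erfi(z)


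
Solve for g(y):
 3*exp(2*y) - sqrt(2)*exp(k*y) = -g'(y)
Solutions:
 g(y) = C1 - 3*exp(2*y)/2 + sqrt(2)*exp(k*y)/k


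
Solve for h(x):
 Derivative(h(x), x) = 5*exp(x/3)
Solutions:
 h(x) = C1 + 15*exp(x/3)


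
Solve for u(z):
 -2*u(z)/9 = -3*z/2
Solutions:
 u(z) = 27*z/4


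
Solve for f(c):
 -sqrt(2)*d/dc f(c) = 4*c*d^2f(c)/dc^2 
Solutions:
 f(c) = C1 + C2*c^(1 - sqrt(2)/4)


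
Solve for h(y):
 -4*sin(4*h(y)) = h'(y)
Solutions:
 h(y) = -acos((-C1 - exp(32*y))/(C1 - exp(32*y)))/4 + pi/2
 h(y) = acos((-C1 - exp(32*y))/(C1 - exp(32*y)))/4


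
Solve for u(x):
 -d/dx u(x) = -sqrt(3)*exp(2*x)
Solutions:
 u(x) = C1 + sqrt(3)*exp(2*x)/2


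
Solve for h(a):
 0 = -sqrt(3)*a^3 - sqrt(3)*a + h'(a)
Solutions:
 h(a) = C1 + sqrt(3)*a^4/4 + sqrt(3)*a^2/2


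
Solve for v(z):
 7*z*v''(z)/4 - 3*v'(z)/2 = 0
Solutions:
 v(z) = C1 + C2*z^(13/7)


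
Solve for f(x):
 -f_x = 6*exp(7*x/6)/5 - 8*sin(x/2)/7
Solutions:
 f(x) = C1 - 36*exp(7*x/6)/35 - 16*cos(x/2)/7


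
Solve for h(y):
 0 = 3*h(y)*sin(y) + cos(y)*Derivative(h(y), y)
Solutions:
 h(y) = C1*cos(y)^3


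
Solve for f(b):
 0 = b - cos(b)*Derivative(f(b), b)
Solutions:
 f(b) = C1 + Integral(b/cos(b), b)


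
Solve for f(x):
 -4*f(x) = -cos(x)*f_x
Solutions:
 f(x) = C1*(sin(x)^2 + 2*sin(x) + 1)/(sin(x)^2 - 2*sin(x) + 1)


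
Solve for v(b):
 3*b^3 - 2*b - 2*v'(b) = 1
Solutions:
 v(b) = C1 + 3*b^4/8 - b^2/2 - b/2


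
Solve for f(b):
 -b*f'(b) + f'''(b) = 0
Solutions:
 f(b) = C1 + Integral(C2*airyai(b) + C3*airybi(b), b)


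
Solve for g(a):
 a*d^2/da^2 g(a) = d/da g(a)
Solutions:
 g(a) = C1 + C2*a^2


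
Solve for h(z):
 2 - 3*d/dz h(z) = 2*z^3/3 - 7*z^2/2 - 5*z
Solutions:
 h(z) = C1 - z^4/18 + 7*z^3/18 + 5*z^2/6 + 2*z/3


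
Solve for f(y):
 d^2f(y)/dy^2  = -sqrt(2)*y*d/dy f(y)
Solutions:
 f(y) = C1 + C2*erf(2^(3/4)*y/2)


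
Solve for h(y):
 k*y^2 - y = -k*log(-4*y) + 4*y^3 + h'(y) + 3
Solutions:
 h(y) = C1 + k*y^3/3 + k*y*log(-y) - y^4 - y^2/2 + y*(-k + 2*k*log(2) - 3)


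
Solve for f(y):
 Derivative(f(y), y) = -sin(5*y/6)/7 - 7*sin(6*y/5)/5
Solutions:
 f(y) = C1 + 6*cos(5*y/6)/35 + 7*cos(6*y/5)/6


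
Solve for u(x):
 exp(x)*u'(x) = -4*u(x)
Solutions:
 u(x) = C1*exp(4*exp(-x))


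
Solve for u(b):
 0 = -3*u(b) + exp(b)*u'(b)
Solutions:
 u(b) = C1*exp(-3*exp(-b))


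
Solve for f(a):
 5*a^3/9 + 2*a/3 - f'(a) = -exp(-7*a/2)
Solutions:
 f(a) = C1 + 5*a^4/36 + a^2/3 - 2*exp(-7*a/2)/7


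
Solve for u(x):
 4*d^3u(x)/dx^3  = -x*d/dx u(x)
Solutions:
 u(x) = C1 + Integral(C2*airyai(-2^(1/3)*x/2) + C3*airybi(-2^(1/3)*x/2), x)


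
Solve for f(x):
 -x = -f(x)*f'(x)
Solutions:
 f(x) = -sqrt(C1 + x^2)
 f(x) = sqrt(C1 + x^2)
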